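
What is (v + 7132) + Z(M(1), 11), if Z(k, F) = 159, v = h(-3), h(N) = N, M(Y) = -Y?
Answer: 7288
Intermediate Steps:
v = -3
(v + 7132) + Z(M(1), 11) = (-3 + 7132) + 159 = 7129 + 159 = 7288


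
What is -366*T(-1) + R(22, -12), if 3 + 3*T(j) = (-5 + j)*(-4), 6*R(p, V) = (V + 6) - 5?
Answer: -15383/6 ≈ -2563.8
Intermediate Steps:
R(p, V) = 1/6 + V/6 (R(p, V) = ((V + 6) - 5)/6 = ((6 + V) - 5)/6 = (1 + V)/6 = 1/6 + V/6)
T(j) = 17/3 - 4*j/3 (T(j) = -1 + ((-5 + j)*(-4))/3 = -1 + (20 - 4*j)/3 = -1 + (20/3 - 4*j/3) = 17/3 - 4*j/3)
-366*T(-1) + R(22, -12) = -366*(17/3 - 4/3*(-1)) + (1/6 + (1/6)*(-12)) = -366*(17/3 + 4/3) + (1/6 - 2) = -366*7 - 11/6 = -2562 - 11/6 = -15383/6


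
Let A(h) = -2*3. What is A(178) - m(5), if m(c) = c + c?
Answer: -16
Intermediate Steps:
A(h) = -6
m(c) = 2*c
A(178) - m(5) = -6 - 2*5 = -6 - 1*10 = -6 - 10 = -16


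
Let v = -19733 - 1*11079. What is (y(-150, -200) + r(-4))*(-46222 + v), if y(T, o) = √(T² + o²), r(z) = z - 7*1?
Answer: -18411126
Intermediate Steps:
r(z) = -7 + z (r(z) = z - 7 = -7 + z)
v = -30812 (v = -19733 - 11079 = -30812)
(y(-150, -200) + r(-4))*(-46222 + v) = (√((-150)² + (-200)²) + (-7 - 4))*(-46222 - 30812) = (√(22500 + 40000) - 11)*(-77034) = (√62500 - 11)*(-77034) = (250 - 11)*(-77034) = 239*(-77034) = -18411126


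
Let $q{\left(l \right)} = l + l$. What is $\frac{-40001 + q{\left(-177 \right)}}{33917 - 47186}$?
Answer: $\frac{40355}{13269} \approx 3.0413$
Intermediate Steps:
$q{\left(l \right)} = 2 l$
$\frac{-40001 + q{\left(-177 \right)}}{33917 - 47186} = \frac{-40001 + 2 \left(-177\right)}{33917 - 47186} = \frac{-40001 - 354}{-13269} = \left(-40355\right) \left(- \frac{1}{13269}\right) = \frac{40355}{13269}$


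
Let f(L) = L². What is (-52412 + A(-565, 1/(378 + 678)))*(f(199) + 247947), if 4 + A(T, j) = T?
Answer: -15234580588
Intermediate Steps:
A(T, j) = -4 + T
(-52412 + A(-565, 1/(378 + 678)))*(f(199) + 247947) = (-52412 + (-4 - 565))*(199² + 247947) = (-52412 - 569)*(39601 + 247947) = -52981*287548 = -15234580588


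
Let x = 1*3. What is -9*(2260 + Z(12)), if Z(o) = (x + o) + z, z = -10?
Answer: -20385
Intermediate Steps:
x = 3
Z(o) = -7 + o (Z(o) = (3 + o) - 10 = -7 + o)
-9*(2260 + Z(12)) = -9*(2260 + (-7 + 12)) = -9*(2260 + 5) = -9*2265 = -20385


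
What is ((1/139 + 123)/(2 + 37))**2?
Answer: 292341604/29387241 ≈ 9.9479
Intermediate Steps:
((1/139 + 123)/(2 + 37))**2 = ((1/139 + 123)/39)**2 = ((17098/139)*(1/39))**2 = (17098/5421)**2 = 292341604/29387241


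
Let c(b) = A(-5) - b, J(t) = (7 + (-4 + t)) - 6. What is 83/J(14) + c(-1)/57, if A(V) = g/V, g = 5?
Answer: 83/11 ≈ 7.5455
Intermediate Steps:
A(V) = 5/V
J(t) = -3 + t (J(t) = (3 + t) - 6 = -3 + t)
c(b) = -1 - b (c(b) = 5/(-5) - b = 5*(-⅕) - b = -1 - b)
83/J(14) + c(-1)/57 = 83/(-3 + 14) + (-1 - 1*(-1))/57 = 83/11 + (-1 + 1)*(1/57) = 83*(1/11) + 0*(1/57) = 83/11 + 0 = 83/11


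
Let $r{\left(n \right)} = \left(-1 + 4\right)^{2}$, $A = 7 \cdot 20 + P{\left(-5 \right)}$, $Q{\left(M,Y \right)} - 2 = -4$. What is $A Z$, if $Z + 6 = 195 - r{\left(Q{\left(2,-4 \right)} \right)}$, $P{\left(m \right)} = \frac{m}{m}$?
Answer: $25380$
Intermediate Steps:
$Q{\left(M,Y \right)} = -2$ ($Q{\left(M,Y \right)} = 2 - 4 = -2$)
$P{\left(m \right)} = 1$
$A = 141$ ($A = 7 \cdot 20 + 1 = 140 + 1 = 141$)
$r{\left(n \right)} = 9$ ($r{\left(n \right)} = 3^{2} = 9$)
$Z = 180$ ($Z = -6 + \left(195 - 9\right) = -6 + 186 = 180$)
$A Z = 141 \cdot 180 = 25380$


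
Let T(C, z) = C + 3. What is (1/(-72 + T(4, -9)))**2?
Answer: 1/4225 ≈ 0.00023669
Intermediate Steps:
T(C, z) = 3 + C
(1/(-72 + T(4, -9)))**2 = (1/(-72 + (3 + 4)))**2 = (1/(-72 + 7))**2 = (1/(-65))**2 = (-1/65)**2 = 1/4225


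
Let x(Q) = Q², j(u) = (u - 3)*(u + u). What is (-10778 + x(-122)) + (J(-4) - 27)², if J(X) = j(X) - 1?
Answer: 4890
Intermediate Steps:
j(u) = 2*u*(-3 + u) (j(u) = (-3 + u)*(2*u) = 2*u*(-3 + u))
J(X) = -1 + 2*X*(-3 + X) (J(X) = 2*X*(-3 + X) - 1 = -1 + 2*X*(-3 + X))
(-10778 + x(-122)) + (J(-4) - 27)² = (-10778 + (-122)²) + ((-1 + 2*(-4)*(-3 - 4)) - 27)² = (-10778 + 14884) + ((-1 + 2*(-4)*(-7)) - 27)² = 4106 + ((-1 + 56) - 27)² = 4106 + (55 - 27)² = 4106 + 28² = 4106 + 784 = 4890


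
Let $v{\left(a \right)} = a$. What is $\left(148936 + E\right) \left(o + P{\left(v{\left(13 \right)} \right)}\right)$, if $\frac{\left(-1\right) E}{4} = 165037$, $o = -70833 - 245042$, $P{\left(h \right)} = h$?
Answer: $161472444744$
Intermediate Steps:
$o = -315875$ ($o = -70833 - 245042 = -315875$)
$E = -660148$ ($E = \left(-4\right) 165037 = -660148$)
$\left(148936 + E\right) \left(o + P{\left(v{\left(13 \right)} \right)}\right) = \left(148936 - 660148\right) \left(-315875 + 13\right) = \left(-511212\right) \left(-315862\right) = 161472444744$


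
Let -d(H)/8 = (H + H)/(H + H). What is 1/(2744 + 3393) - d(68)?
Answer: 49097/6137 ≈ 8.0002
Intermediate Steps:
d(H) = -8 (d(H) = -8*(H + H)/(H + H) = -8*2*H/(2*H) = -8*2*H*1/(2*H) = -8*1 = -8)
1/(2744 + 3393) - d(68) = 1/(2744 + 3393) - 1*(-8) = 1/6137 + 8 = 49097/6137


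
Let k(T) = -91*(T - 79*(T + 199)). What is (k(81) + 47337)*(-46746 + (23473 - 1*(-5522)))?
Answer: -36440779386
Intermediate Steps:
k(T) = 1430611 + 7098*T (k(T) = -91*(T - 79*(199 + T)) = -91*(T + (-15721 - 79*T)) = -91*(-15721 - 78*T) = 1430611 + 7098*T)
(k(81) + 47337)*(-46746 + (23473 - 1*(-5522))) = ((1430611 + 7098*81) + 47337)*(-46746 + (23473 - 1*(-5522))) = ((1430611 + 574938) + 47337)*(-46746 + (23473 + 5522)) = (2005549 + 47337)*(-46746 + 28995) = 2052886*(-17751) = -36440779386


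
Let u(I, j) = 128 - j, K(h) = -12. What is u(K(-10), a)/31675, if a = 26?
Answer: 102/31675 ≈ 0.0032202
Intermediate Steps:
u(K(-10), a)/31675 = (128 - 1*26)/31675 = (128 - 26)*(1/31675) = 102*(1/31675) = 102/31675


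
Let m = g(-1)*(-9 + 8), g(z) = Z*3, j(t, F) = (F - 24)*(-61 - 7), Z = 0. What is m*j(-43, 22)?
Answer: 0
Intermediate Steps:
j(t, F) = 1632 - 68*F (j(t, F) = (-24 + F)*(-68) = 1632 - 68*F)
g(z) = 0 (g(z) = 0*3 = 0)
m = 0 (m = 0*(-9 + 8) = 0*(-1) = 0)
m*j(-43, 22) = 0*(1632 - 68*22) = 0*(1632 - 1496) = 0*136 = 0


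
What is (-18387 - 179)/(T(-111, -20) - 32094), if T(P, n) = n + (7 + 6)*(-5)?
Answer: 18566/32179 ≈ 0.57696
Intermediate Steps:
T(P, n) = -65 + n (T(P, n) = n + 13*(-5) = n - 65 = -65 + n)
(-18387 - 179)/(T(-111, -20) - 32094) = (-18387 - 179)/((-65 - 20) - 32094) = -18566/(-85 - 32094) = -18566/(-32179) = -18566*(-1/32179) = 18566/32179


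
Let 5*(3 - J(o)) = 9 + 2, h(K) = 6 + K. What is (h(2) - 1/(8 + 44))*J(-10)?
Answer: 83/13 ≈ 6.3846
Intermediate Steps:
J(o) = ⅘ (J(o) = 3 - (9 + 2)/5 = 3 - ⅕*11 = 3 - 11/5 = ⅘)
(h(2) - 1/(8 + 44))*J(-10) = ((6 + 2) - 1/(8 + 44))*(⅘) = (8 - 1/52)*(⅘) = (415/52)*(⅘) = 83/13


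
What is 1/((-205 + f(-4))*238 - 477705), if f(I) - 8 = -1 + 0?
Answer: -1/524829 ≈ -1.9054e-6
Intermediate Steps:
f(I) = 7 (f(I) = 8 + (-1 + 0) = 8 - 1 = 7)
1/((-205 + f(-4))*238 - 477705) = 1/((-205 + 7)*238 - 477705) = 1/(-198*238 - 477705) = 1/(-47124 - 477705) = 1/(-524829) = -1/524829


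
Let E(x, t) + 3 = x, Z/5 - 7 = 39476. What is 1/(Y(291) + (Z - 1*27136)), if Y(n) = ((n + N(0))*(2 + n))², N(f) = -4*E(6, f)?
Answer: 1/6682742288 ≈ 1.4964e-10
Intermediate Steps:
Z = 197415 (Z = 35 + 5*39476 = 35 + 197380 = 197415)
E(x, t) = -3 + x
N(f) = -12 (N(f) = -4*(-3 + 6) = -4*3 = -12)
Y(n) = (-12 + n)²*(2 + n)² (Y(n) = ((n - 12)*(2 + n))² = ((-12 + n)*(2 + n))² = (-12 + n)²*(2 + n)²)
1/(Y(291) + (Z - 1*27136)) = 1/((-12 + 291)²*(2 + 291)² + (197415 - 1*27136)) = 1/(279²*293² + (197415 - 27136)) = 1/(77841*85849 + 170279) = 1/(6682572009 + 170279) = 1/6682742288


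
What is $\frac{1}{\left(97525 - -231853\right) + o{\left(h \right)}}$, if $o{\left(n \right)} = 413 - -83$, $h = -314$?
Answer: $\frac{1}{329874} \approx 3.0315 \cdot 10^{-6}$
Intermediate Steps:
$o{\left(n \right)} = 496$ ($o{\left(n \right)} = 413 + 83 = 496$)
$\frac{1}{\left(97525 - -231853\right) + o{\left(h \right)}} = \frac{1}{\left(97525 - -231853\right) + 496} = \frac{1}{\left(97525 + 231853\right) + 496} = \frac{1}{329378 + 496} = \frac{1}{329874}$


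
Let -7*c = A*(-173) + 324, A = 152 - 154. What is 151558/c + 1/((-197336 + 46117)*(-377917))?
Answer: -452454484847052/285741154115 ≈ -1583.4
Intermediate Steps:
A = -2
c = -670/7 (c = -(-2*(-173) + 324)/7 = -(346 + 324)/7 = -1/7*670 = -670/7 ≈ -95.714)
151558/c + 1/((-197336 + 46117)*(-377917)) = 151558/(-670/7) + 1/((-197336 + 46117)*(-377917)) = 151558*(-7/670) - 1/377917/(-151219) = -530453/335 - 1/151219*(-1/377917) = -530453/335 + 1/57148230823 = -452454484847052/285741154115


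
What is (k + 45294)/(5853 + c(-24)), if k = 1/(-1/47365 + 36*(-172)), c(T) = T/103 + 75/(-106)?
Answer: 145034811544308182/18738736731255585 ≈ 7.7398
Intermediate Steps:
c(T) = -75/106 + T/103 (c(T) = T*(1/103) + 75*(-1/106) = T/103 - 75/106 = -75/106 + T/103)
k = -47365/293284081 (k = 1/(-1*1/47365 - 6192) = 1/(-1/47365 - 6192) = 1/(-293284081/47365) = -47365/293284081 ≈ -0.00016150)
(k + 45294)/(5853 + c(-24)) = (-47365/293284081 + 45294)/(5853 + (-75/106 + (1/103)*(-24))) = 13284009117449/(293284081*(5853 + (-75/106 - 24/103))) = 13284009117449/(293284081*(5853 - 10269/10918)) = 13284009117449/(293284081*(63892785/10918)) = (13284009117449/293284081)*(10918/63892785) = 145034811544308182/18738736731255585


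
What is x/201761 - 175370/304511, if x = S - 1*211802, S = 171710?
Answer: -47591281582/61438443871 ≈ -0.77462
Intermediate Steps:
x = -40092 (x = 171710 - 1*211802 = 171710 - 211802 = -40092)
x/201761 - 175370/304511 = -40092/201761 - 175370/304511 = -47591281582/61438443871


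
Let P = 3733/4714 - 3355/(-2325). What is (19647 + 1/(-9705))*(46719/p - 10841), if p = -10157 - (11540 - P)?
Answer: -98320679270718006530974/461522653410855 ≈ -2.1304e+8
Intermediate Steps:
P = 4898939/2192010 (P = 3733*(1/4714) - 3355*(-1/2325) = 3733/4714 + 671/465 = 4898939/2192010 ≈ 2.2349)
p = -47555142031/2192010 (p = -10157 - (11540 - 1*4898939/2192010) = -10157 - (11540 - 4898939/2192010) = -10157 - 1*25290896461/2192010 = -10157 - 25290896461/2192010 = -47555142031/2192010 ≈ -21695.)
(19647 + 1/(-9705))*(46719/p - 10841) = (19647 + 1/(-9705))*(46719/(-47555142031/2192010) - 10841) = (19647 - 1/9705)*(46719*(-2192010/47555142031) - 10841) = 190674134*(-102408515190/47555142031 - 10841)/9705 = (190674134/9705)*(-515647703273261/47555142031) = -98320679270718006530974/461522653410855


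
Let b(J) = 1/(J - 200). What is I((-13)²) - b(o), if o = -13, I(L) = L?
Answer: 35998/213 ≈ 169.00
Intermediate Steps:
b(J) = 1/(-200 + J)
I((-13)²) - b(o) = (-13)² - 1/(-200 - 13) = 169 - 1/(-213) = 169 - 1*(-1/213) = 169 + 1/213 = 35998/213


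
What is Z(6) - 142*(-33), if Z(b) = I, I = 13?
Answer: 4699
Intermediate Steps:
Z(b) = 13
Z(6) - 142*(-33) = 13 - 142*(-33) = 13 + 4686 = 4699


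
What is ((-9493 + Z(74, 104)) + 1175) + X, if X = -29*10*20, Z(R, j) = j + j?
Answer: -13910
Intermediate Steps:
Z(R, j) = 2*j
X = -5800 (X = -290*20 = -5800)
((-9493 + Z(74, 104)) + 1175) + X = ((-9493 + 2*104) + 1175) - 5800 = ((-9493 + 208) + 1175) - 5800 = (-9285 + 1175) - 5800 = -8110 - 5800 = -13910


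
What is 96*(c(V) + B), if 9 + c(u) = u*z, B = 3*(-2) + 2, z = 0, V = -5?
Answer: -1248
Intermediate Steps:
B = -4 (B = -6 + 2 = -4)
c(u) = -9 (c(u) = -9 + u*0 = -9 + 0 = -9)
96*(c(V) + B) = 96*(-9 - 4) = 96*(-13) = -1248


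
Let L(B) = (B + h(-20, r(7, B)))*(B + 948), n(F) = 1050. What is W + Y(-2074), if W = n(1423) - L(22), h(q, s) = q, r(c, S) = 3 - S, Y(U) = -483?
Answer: -1373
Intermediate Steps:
L(B) = (-20 + B)*(948 + B) (L(B) = (B - 20)*(B + 948) = (-20 + B)*(948 + B))
W = -890 (W = 1050 - (-18960 + 22² + 928*22) = 1050 - (-18960 + 484 + 20416) = 1050 - 1*1940 = 1050 - 1940 = -890)
W + Y(-2074) = -890 - 483 = -1373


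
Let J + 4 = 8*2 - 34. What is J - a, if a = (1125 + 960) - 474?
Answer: -1633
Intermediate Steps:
a = 1611 (a = 2085 - 474 = 1611)
J = -22 (J = -4 + (8*2 - 34) = -4 + (16 - 34) = -4 - 18 = -22)
J - a = -22 - 1*1611 = -22 - 1611 = -1633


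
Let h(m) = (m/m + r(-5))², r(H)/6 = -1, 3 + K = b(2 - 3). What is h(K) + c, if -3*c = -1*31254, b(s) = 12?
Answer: 10443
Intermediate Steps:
K = 9 (K = -3 + 12 = 9)
r(H) = -6 (r(H) = 6*(-1) = -6)
h(m) = 25 (h(m) = (m/m - 6)² = (1 - 6)² = (-5)² = 25)
c = 10418 (c = -(-1)*31254/3 = -⅓*(-31254) = 10418)
h(K) + c = 25 + 10418 = 10443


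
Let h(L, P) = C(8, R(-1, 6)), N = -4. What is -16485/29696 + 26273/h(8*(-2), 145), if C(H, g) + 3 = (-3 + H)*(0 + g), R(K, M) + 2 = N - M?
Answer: -781241563/1870848 ≈ -417.59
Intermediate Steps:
R(K, M) = -6 - M (R(K, M) = -2 + (-4 - M) = -6 - M)
C(H, g) = -3 + g*(-3 + H) (C(H, g) = -3 + (-3 + H)*(0 + g) = -3 + (-3 + H)*g = -3 + g*(-3 + H))
h(L, P) = -63 (h(L, P) = -3 - 3*(-6 - 1*6) + 8*(-6 - 1*6) = -3 - 3*(-6 - 6) + 8*(-6 - 6) = -3 - 3*(-12) + 8*(-12) = -3 + 36 - 96 = -63)
-16485/29696 + 26273/h(8*(-2), 145) = -16485/29696 + 26273/(-63) = -16485*1/29696 + 26273*(-1/63) = -16485/29696 - 26273/63 = -781241563/1870848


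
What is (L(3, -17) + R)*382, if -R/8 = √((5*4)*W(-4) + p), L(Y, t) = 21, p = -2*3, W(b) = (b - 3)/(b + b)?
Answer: 8022 - 1528*√46 ≈ -2341.4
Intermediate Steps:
W(b) = (-3 + b)/(2*b) (W(b) = (-3 + b)/((2*b)) = (-3 + b)*(1/(2*b)) = (-3 + b)/(2*b))
p = -6
R = -4*√46 (R = -8*√((5*4)*((½)*(-3 - 4)/(-4)) - 6) = -8*√(20*((½)*(-¼)*(-7)) - 6) = -8*√(20*(7/8) - 6) = -8*√(35/2 - 6) = -4*√46 ≈ -27.129)
(L(3, -17) + R)*382 = (21 - 4*√46)*382 = 8022 - 1528*√46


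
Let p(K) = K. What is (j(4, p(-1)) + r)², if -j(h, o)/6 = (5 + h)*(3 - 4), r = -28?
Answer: 676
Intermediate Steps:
j(h, o) = 30 + 6*h (j(h, o) = -6*(5 + h)*(3 - 4) = -6*(5 + h)*(-1) = -6*(-5 - h) = 30 + 6*h)
(j(4, p(-1)) + r)² = ((30 + 6*4) - 28)² = ((30 + 24) - 28)² = (54 - 28)² = 26² = 676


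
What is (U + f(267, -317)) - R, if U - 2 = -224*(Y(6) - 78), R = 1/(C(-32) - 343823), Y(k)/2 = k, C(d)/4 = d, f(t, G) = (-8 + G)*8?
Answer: 4191386887/343951 ≈ 12186.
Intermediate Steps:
f(t, G) = -64 + 8*G
C(d) = 4*d
Y(k) = 2*k
R = -1/343951 (R = 1/(4*(-32) - 343823) = 1/(-128 - 343823) = 1/(-343951) = -1/343951 ≈ -2.9074e-6)
U = 14786 (U = 2 - 224*(2*6 - 78) = 2 - 224*(12 - 78) = 2 - 224*(-66) = 2 + 14784 = 14786)
(U + f(267, -317)) - R = (14786 + (-64 + 8*(-317))) - 1*(-1/343951) = (14786 + (-64 - 2536)) + 1/343951 = (14786 - 2600) + 1/343951 = 12186 + 1/343951 = 4191386887/343951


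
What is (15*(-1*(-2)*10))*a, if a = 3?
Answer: 900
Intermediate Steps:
(15*(-1*(-2)*10))*a = (15*(-1*(-2)*10))*3 = (15*(2*10))*3 = (15*20)*3 = 300*3 = 900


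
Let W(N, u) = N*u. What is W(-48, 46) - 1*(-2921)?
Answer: 713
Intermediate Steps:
W(-48, 46) - 1*(-2921) = -48*46 - 1*(-2921) = -2208 + 2921 = 713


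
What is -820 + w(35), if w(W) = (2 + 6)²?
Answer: -756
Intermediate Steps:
w(W) = 64 (w(W) = 8² = 64)
-820 + w(35) = -820 + 64 = -756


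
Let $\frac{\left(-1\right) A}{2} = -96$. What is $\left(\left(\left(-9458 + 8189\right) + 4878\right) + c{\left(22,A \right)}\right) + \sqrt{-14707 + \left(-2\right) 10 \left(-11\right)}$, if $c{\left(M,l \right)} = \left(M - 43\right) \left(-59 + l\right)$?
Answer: $816 + i \sqrt{14487} \approx 816.0 + 120.36 i$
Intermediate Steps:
$A = 192$ ($A = \left(-2\right) \left(-96\right) = 192$)
$c{\left(M,l \right)} = \left(-59 + l\right) \left(-43 + M\right)$ ($c{\left(M,l \right)} = \left(-43 + M\right) \left(-59 + l\right) = \left(-59 + l\right) \left(-43 + M\right)$)
$\left(\left(\left(-9458 + 8189\right) + 4878\right) + c{\left(22,A \right)}\right) + \sqrt{-14707 + \left(-2\right) 10 \left(-11\right)} = \left(\left(\left(-9458 + 8189\right) + 4878\right) + \left(2537 - 1298 - 8256 + 22 \cdot 192\right)\right) + \sqrt{-14707 + \left(-2\right) 10 \left(-11\right)} = \left(\left(-1269 + 4878\right) + \left(2537 - 1298 - 8256 + 4224\right)\right) + \sqrt{-14707 - -220} = \left(3609 - 2793\right) + \sqrt{-14707 + 220} = 816 + \sqrt{-14487} = 816 + i \sqrt{14487}$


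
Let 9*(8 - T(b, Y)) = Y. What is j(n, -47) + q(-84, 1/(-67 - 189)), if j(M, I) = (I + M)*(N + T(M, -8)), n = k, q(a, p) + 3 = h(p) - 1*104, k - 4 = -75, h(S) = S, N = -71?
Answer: 16639735/2304 ≈ 7222.1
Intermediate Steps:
T(b, Y) = 8 - Y/9
k = -71 (k = 4 - 75 = -71)
q(a, p) = -107 + p (q(a, p) = -3 + (p - 1*104) = -3 + (p - 104) = -3 + (-104 + p) = -107 + p)
n = -71
j(M, I) = -559*I/9 - 559*M/9 (j(M, I) = (I + M)*(-71 + (8 - ⅑*(-8))) = (I + M)*(-71 + (8 + 8/9)) = (I + M)*(-71 + 80/9) = (I + M)*(-559/9) = -559*I/9 - 559*M/9)
j(n, -47) + q(-84, 1/(-67 - 189)) = (-559/9*(-47) - 559/9*(-71)) + (-107 + 1/(-67 - 189)) = (26273/9 + 39689/9) + (-107 + 1/(-256)) = 65962/9 + (-107 - 1/256) = 65962/9 - 27393/256 = 16639735/2304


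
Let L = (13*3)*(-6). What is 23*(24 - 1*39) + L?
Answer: -579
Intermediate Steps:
L = -234 (L = 39*(-6) = -234)
23*(24 - 1*39) + L = 23*(24 - 1*39) - 234 = 23*(24 - 39) - 234 = 23*(-15) - 234 = -345 - 234 = -579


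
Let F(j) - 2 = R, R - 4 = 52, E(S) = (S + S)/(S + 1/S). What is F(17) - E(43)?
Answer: 51801/925 ≈ 56.001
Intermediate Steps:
E(S) = 2*S/(S + 1/S) (E(S) = (2*S)/(S + 1/S) = 2*S/(S + 1/S))
R = 56 (R = 4 + 52 = 56)
F(j) = 58 (F(j) = 2 + 56 = 58)
F(17) - E(43) = 58 - 2*43²/(1 + 43²) = 58 - 2*1849/(1 + 1849) = 58 - 2*1849/1850 = 58 - 1*1849/925 = 58 - 1849/925 = 51801/925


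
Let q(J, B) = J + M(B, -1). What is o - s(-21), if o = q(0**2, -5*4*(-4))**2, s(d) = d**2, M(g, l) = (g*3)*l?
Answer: 57159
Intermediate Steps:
M(g, l) = 3*g*l (M(g, l) = (3*g)*l = 3*g*l)
q(J, B) = J - 3*B (q(J, B) = J + 3*B*(-1) = J - 3*B)
o = 57600 (o = (0**2 - 3*(-5*4)*(-4))**2 = (0 - (-60)*(-4))**2 = (0 - 3*80)**2 = (0 - 240)**2 = (-240)**2 = 57600)
o - s(-21) = 57600 - 1*(-21)**2 = 57600 - 1*441 = 57600 - 441 = 57159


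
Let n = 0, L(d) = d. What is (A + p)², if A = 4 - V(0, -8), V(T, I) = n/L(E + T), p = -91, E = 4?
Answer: 7569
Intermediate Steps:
V(T, I) = 0 (V(T, I) = 0/(4 + T) = 0)
A = 4 (A = 4 - 1*0 = 4 + 0 = 4)
(A + p)² = (4 - 91)² = (-87)² = 7569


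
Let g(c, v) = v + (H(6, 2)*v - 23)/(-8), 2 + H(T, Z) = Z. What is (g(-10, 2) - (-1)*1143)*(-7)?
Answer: -64281/8 ≈ -8035.1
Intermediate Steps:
H(T, Z) = -2 + Z
g(c, v) = 23/8 + v (g(c, v) = v + ((-2 + 2)*v - 23)/(-8) = v + (0*v - 23)*(-1/8) = v + (0 - 23)*(-1/8) = v - 23*(-1/8) = v + 23/8 = 23/8 + v)
(g(-10, 2) - (-1)*1143)*(-7) = ((23/8 + 2) - (-1)*1143)*(-7) = (39/8 - 1*(-1143))*(-7) = (39/8 + 1143)*(-7) = (9183/8)*(-7) = -64281/8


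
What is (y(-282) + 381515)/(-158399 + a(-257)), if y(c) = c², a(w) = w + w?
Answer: -461039/158913 ≈ -2.9012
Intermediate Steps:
a(w) = 2*w
(y(-282) + 381515)/(-158399 + a(-257)) = ((-282)² + 381515)/(-158399 + 2*(-257)) = (79524 + 381515)/(-158399 - 514) = 461039/(-158913) = 461039*(-1/158913) = -461039/158913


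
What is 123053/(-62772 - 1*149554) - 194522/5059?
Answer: -41924603299/1074157234 ≈ -39.030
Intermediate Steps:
123053/(-62772 - 1*149554) - 194522/5059 = 123053/(-62772 - 149554) - 194522*1/5059 = 123053/(-212326) - 194522/5059 = 123053*(-1/212326) - 194522/5059 = -123053/212326 - 194522/5059 = -41924603299/1074157234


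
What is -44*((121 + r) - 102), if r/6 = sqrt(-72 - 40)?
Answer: -836 - 1056*I*sqrt(7) ≈ -836.0 - 2793.9*I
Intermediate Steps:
r = 24*I*sqrt(7) (r = 6*sqrt(-72 - 40) = 6*sqrt(-112) = 6*(4*I*sqrt(7)) = 24*I*sqrt(7) ≈ 63.498*I)
-44*((121 + r) - 102) = -44*((121 + 24*I*sqrt(7)) - 102) = -44*(19 + 24*I*sqrt(7)) = -836 - 1056*I*sqrt(7)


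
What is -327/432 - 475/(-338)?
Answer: 15779/24336 ≈ 0.64838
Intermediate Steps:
-327/432 - 475/(-338) = -327*1/432 - 475*(-1/338) = -109/144 + 475/338 = 15779/24336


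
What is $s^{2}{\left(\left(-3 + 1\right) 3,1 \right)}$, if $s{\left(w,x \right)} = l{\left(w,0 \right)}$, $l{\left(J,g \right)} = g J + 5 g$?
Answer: $0$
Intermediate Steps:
$l{\left(J,g \right)} = 5 g + J g$ ($l{\left(J,g \right)} = J g + 5 g = 5 g + J g$)
$s{\left(w,x \right)} = 0$ ($s{\left(w,x \right)} = 0 \left(5 + w\right) = 0$)
$s^{2}{\left(\left(-3 + 1\right) 3,1 \right)} = 0^{2} = 0$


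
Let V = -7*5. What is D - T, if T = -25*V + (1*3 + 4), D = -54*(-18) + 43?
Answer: 133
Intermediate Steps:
V = -35
D = 1015 (D = 972 + 43 = 1015)
T = 882 (T = -25*(-35) + (1*3 + 4) = 875 + (3 + 4) = 875 + 7 = 882)
D - T = 1015 - 1*882 = 1015 - 882 = 133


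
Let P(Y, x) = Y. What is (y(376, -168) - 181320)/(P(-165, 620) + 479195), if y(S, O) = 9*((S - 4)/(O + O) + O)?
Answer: -1023915/2682568 ≈ -0.38169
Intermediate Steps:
y(S, O) = 9*O + 9*(-4 + S)/(2*O) (y(S, O) = 9*((-4 + S)/((2*O)) + O) = 9*((-4 + S)*(1/(2*O)) + O) = 9*((-4 + S)/(2*O) + O) = 9*(O + (-4 + S)/(2*O)) = 9*O + 9*(-4 + S)/(2*O))
(y(376, -168) - 181320)/(P(-165, 620) + 479195) = ((9/2)*(-4 + 376 + 2*(-168)²)/(-168) - 181320)/(-165 + 479195) = ((9/2)*(-1/168)*(-4 + 376 + 2*28224) - 181320)/479030 = ((9/2)*(-1/168)*(-4 + 376 + 56448) - 181320)*(1/479030) = ((9/2)*(-1/168)*56820 - 181320)*(1/479030) = (-42615/28 - 181320)*(1/479030) = -5119575/28*1/479030 = -1023915/2682568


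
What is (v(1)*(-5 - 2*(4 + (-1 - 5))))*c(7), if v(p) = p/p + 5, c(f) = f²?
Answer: -294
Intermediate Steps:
v(p) = 6 (v(p) = 1 + 5 = 6)
(v(1)*(-5 - 2*(4 + (-1 - 5))))*c(7) = (6*(-5 - 2*(4 + (-1 - 5))))*7² = (6*(-5 - 2*(4 - 6)))*49 = (6*(-5 - 2*(-2)))*49 = (6*(-5 + 4))*49 = (6*(-1))*49 = -6*49 = -294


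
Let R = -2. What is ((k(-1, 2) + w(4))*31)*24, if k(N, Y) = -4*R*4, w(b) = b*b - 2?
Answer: 34224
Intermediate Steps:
w(b) = -2 + b**2 (w(b) = b**2 - 2 = -2 + b**2)
k(N, Y) = 32 (k(N, Y) = -4*(-2)*4 = 8*4 = 32)
((k(-1, 2) + w(4))*31)*24 = ((32 + (-2 + 4**2))*31)*24 = ((32 + (-2 + 16))*31)*24 = ((32 + 14)*31)*24 = (46*31)*24 = 1426*24 = 34224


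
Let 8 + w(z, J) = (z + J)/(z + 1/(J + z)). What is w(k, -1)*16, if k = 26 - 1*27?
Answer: -320/3 ≈ -106.67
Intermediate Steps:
k = -1 (k = 26 - 27 = -1)
w(z, J) = -8 + (J + z)/(z + 1/(J + z)) (w(z, J) = -8 + (z + J)/(z + 1/(J + z)) = -8 + (J + z)/(z + 1/(J + z)))
w(k, -1)*16 = ((-8 + (-1)**2 - 7*(-1)**2 - 6*(-1)*(-1))/(1 + (-1)**2 - 1*(-1)))*16 = ((-8 + 1 - 7*1 - 6)/(1 + 1 + 1))*16 = ((-8 + 1 - 7 - 6)/3)*16 = ((1/3)*(-20))*16 = -20/3*16 = -320/3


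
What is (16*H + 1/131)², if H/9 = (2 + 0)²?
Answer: 5693758849/17161 ≈ 3.3179e+5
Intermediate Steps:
H = 36 (H = 9*(2 + 0)² = 9*2² = 9*4 = 36)
(16*H + 1/131)² = (16*36 + 1/131)² = (576 + 1/131)² = (75457/131)² = 5693758849/17161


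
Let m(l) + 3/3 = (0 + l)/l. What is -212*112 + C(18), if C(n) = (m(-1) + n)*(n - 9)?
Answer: -23582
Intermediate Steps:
m(l) = 0 (m(l) = -1 + (0 + l)/l = -1 + l/l = -1 + 1 = 0)
C(n) = n*(-9 + n) (C(n) = (0 + n)*(n - 9) = n*(-9 + n))
-212*112 + C(18) = -212*112 + 18*(-9 + 18) = -23744 + 18*9 = -23744 + 162 = -23582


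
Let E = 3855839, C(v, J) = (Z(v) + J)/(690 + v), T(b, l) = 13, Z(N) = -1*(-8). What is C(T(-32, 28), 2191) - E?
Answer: -2710652618/703 ≈ -3.8558e+6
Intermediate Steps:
Z(N) = 8
C(v, J) = (8 + J)/(690 + v)
C(T(-32, 28), 2191) - E = (8 + 2191)/(690 + 13) - 1*3855839 = 2199/703 - 3855839 = -2710652618/703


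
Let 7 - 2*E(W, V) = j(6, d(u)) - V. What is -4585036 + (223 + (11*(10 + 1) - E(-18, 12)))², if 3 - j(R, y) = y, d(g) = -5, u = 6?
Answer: -17881815/4 ≈ -4.4705e+6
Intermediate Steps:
j(R, y) = 3 - y
E(W, V) = -½ + V/2 (E(W, V) = 7/2 - ((3 - 1*(-5)) - V)/2 = 7/2 - ((3 + 5) - V)/2 = 7/2 - (8 - V)/2 = 7/2 + (-4 + V/2) = -½ + V/2)
-4585036 + (223 + (11*(10 + 1) - E(-18, 12)))² = -4585036 + (223 + (11*(10 + 1) - (-½ + (½)*12)))² = -4585036 + (223 + (11*11 - (-½ + 6)))² = -4585036 + (223 + (121 - 1*11/2))² = -4585036 + (223 + (121 - 11/2))² = -4585036 + (223 + 231/2)² = -4585036 + (677/2)² = -4585036 + 458329/4 = -17881815/4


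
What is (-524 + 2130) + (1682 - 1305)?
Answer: 1983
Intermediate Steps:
(-524 + 2130) + (1682 - 1305) = 1606 + 377 = 1983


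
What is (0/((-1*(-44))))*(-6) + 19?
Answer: 19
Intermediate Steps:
(0/((-1*(-44))))*(-6) + 19 = (0/44)*(-6) + 19 = (0*(1/44))*(-6) + 19 = 0*(-6) + 19 = 0 + 19 = 19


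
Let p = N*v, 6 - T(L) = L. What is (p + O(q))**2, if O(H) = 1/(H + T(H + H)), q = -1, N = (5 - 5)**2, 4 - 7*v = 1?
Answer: 1/49 ≈ 0.020408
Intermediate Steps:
v = 3/7 (v = 4/7 - 1/7*1 = 4/7 - 1/7 = 3/7 ≈ 0.42857)
T(L) = 6 - L
N = 0 (N = 0**2 = 0)
O(H) = 1/(6 - H) (O(H) = 1/(H + (6 - (H + H))) = 1/(H + (6 - 2*H)) = 1/(6 - H))
p = 0 (p = 0*(3/7) = 0)
(p + O(q))**2 = (0 - 1/(-6 - 1))**2 = (0 - 1/(-7))**2 = (0 - 1*(-1/7))**2 = (0 + 1/7)**2 = (1/7)**2 = 1/49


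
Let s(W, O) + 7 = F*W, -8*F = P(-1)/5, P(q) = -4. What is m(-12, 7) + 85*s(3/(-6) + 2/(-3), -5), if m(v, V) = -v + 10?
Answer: -6995/12 ≈ -582.92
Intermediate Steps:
m(v, V) = 10 - v
F = ⅒ (F = -(-1)/(2*5) = -⅛*(-⅘) = ⅒ ≈ 0.10000)
s(W, O) = -7 + W/10
m(-12, 7) + 85*s(3/(-6) + 2/(-3), -5) = (10 - 1*(-12)) + 85*(-7 + (3/(-6) + 2/(-3))/10) = (10 + 12) + 85*(-7 + (3*(-⅙) + 2*(-⅓))/10) = 22 + 85*(-7 + (-½ - ⅔)/10) = 22 + 85*(-7 + (⅒)*(-7/6)) = 22 + 85*(-7 - 7/60) = 22 + 85*(-427/60) = 22 - 7259/12 = -6995/12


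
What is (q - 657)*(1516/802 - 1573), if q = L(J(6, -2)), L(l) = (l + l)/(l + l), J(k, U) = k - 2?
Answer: 413289840/401 ≈ 1.0306e+6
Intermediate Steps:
J(k, U) = -2 + k
L(l) = 1 (L(l) = (2*l)/((2*l)) = (2*l)*(1/(2*l)) = 1)
q = 1
(q - 657)*(1516/802 - 1573) = (1 - 657)*(1516/802 - 1573) = -656*(1516*(1/802) - 1573) = -656*(758/401 - 1573) = -656*(-630015/401) = 413289840/401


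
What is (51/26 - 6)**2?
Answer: 11025/676 ≈ 16.309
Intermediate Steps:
(51/26 - 6)**2 = (-105/26)**2 = 11025/676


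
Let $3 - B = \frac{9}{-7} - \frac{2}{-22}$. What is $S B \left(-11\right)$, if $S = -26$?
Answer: $\frac{8398}{7} \approx 1199.7$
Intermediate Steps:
$B = \frac{323}{77}$ ($B = 3 - \left(\frac{9}{-7} - \frac{2}{-22}\right) = 3 - \left(9 \left(- \frac{1}{7}\right) - - \frac{1}{11}\right) = 3 - \left(- \frac{9}{7} + \frac{1}{11}\right) = 3 - - \frac{92}{77} = 3 + \frac{92}{77} = \frac{323}{77} \approx 4.1948$)
$S B \left(-11\right) = \left(-26\right) \frac{323}{77} \left(-11\right) = \left(- \frac{8398}{77}\right) \left(-11\right) = \frac{8398}{7}$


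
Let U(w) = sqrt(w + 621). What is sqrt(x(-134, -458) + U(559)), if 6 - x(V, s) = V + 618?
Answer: sqrt(-478 + 2*sqrt(295)) ≈ 21.063*I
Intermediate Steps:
x(V, s) = -612 - V (x(V, s) = 6 - (V + 618) = 6 - (618 + V) = 6 + (-618 - V) = -612 - V)
U(w) = sqrt(621 + w)
sqrt(x(-134, -458) + U(559)) = sqrt((-612 - 1*(-134)) + sqrt(621 + 559)) = sqrt((-612 + 134) + sqrt(1180)) = sqrt(-478 + 2*sqrt(295))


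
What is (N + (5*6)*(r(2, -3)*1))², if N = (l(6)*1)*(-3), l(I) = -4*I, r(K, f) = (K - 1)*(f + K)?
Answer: 1764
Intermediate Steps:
r(K, f) = (-1 + K)*(K + f)
N = 72 (N = (-4*6*1)*(-3) = -24*1*(-3) = -24*(-3) = 72)
(N + (5*6)*(r(2, -3)*1))² = (72 + (5*6)*((2² - 1*2 - 1*(-3) + 2*(-3))*1))² = (72 + 30*((4 - 2 + 3 - 6)*1))² = (72 + 30*(-1*1))² = (72 + 30*(-1))² = (72 - 30)² = 42² = 1764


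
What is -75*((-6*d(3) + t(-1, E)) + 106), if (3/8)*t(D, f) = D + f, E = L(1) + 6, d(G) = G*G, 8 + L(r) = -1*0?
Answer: -3300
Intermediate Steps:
L(r) = -8 (L(r) = -8 - 1*0 = -8 + 0 = -8)
d(G) = G**2
E = -2 (E = -8 + 6 = -2)
t(D, f) = 8*D/3 + 8*f/3 (t(D, f) = 8*(D + f)/3 = 8*D/3 + 8*f/3)
-75*((-6*d(3) + t(-1, E)) + 106) = -75*((-6*3**2 + ((8/3)*(-1) + (8/3)*(-2))) + 106) = -75*((-6*9 + (-8/3 - 16/3)) + 106) = -75*((-54 - 8) + 106) = -75*(-62 + 106) = -75*44 = -3300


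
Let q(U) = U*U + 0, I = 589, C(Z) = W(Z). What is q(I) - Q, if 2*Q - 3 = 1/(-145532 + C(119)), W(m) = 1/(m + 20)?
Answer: 7017816178836/20228947 ≈ 3.4692e+5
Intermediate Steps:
W(m) = 1/(20 + m)
C(Z) = 1/(20 + Z)
Q = 30343351/20228947 (Q = 3/2 + 1/(2*(-145532 + 1/(20 + 119))) = 3/2 + 1/(2*(-145532 + 1/139)) = 3/2 + 1/(2*(-20228947/139)) = 3/2 + (½)*(-139/20228947) = 3/2 - 139/40457894 = 30343351/20228947 ≈ 1.5000)
q(U) = U² (q(U) = U² + 0 = U²)
q(I) - Q = 589² - 1*30343351/20228947 = 346921 - 30343351/20228947 = 7017816178836/20228947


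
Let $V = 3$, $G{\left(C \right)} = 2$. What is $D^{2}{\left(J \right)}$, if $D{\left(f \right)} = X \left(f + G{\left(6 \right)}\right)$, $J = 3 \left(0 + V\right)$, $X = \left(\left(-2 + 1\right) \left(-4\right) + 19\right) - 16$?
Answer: $5929$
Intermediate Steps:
$X = 7$ ($X = \left(\left(-1\right) \left(-4\right) + 19\right) - 16 = \left(4 + 19\right) - 16 = 23 - 16 = 7$)
$J = 9$ ($J = 3 \left(0 + 3\right) = 3 \cdot 3 = 9$)
$D{\left(f \right)} = 14 + 7 f$ ($D{\left(f \right)} = 7 \left(f + 2\right) = 7 \left(2 + f\right) = 14 + 7 f$)
$D^{2}{\left(J \right)} = \left(14 + 7 \cdot 9\right)^{2} = \left(14 + 63\right)^{2} = 77^{2} = 5929$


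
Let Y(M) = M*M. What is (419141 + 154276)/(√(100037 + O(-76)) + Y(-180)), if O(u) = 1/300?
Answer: 428739480000/24222922223 - 441090*√90033303/24222922223 ≈ 17.527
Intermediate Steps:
O(u) = 1/300
Y(M) = M²
(419141 + 154276)/(√(100037 + O(-76)) + Y(-180)) = (419141 + 154276)/(√(100037 + 1/300) + (-180)²) = 573417/(√(30011101/300) + 32400) = 573417/(√90033303/30 + 32400) = 573417/(32400 + √90033303/30)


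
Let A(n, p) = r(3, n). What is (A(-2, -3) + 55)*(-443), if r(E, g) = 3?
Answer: -25694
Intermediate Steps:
A(n, p) = 3
(A(-2, -3) + 55)*(-443) = (3 + 55)*(-443) = 58*(-443) = -25694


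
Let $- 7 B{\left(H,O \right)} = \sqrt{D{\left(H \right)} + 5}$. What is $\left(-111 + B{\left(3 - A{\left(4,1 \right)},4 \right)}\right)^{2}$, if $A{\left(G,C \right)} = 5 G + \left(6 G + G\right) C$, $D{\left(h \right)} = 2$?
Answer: $\frac{\left(777 + \sqrt{7}\right)^{2}}{49} \approx 12405.0$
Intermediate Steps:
$A{\left(G,C \right)} = 5 G + 7 C G$ ($A{\left(G,C \right)} = 5 G + 7 G C = 5 G + 7 C G$)
$B{\left(H,O \right)} = - \frac{\sqrt{7}}{7}$ ($B{\left(H,O \right)} = - \frac{\sqrt{2 + 5}}{7} = - \frac{\sqrt{7}}{7}$)
$\left(-111 + B{\left(3 - A{\left(4,1 \right)},4 \right)}\right)^{2} = \left(-111 - \frac{\sqrt{7}}{7}\right)^{2}$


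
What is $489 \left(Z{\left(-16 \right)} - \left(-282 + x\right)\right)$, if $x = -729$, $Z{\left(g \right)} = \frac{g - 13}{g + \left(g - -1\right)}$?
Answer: $\frac{15339930}{31} \approx 4.9484 \cdot 10^{5}$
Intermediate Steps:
$Z{\left(g \right)} = \frac{-13 + g}{1 + 2 g}$ ($Z{\left(g \right)} = \frac{-13 + g}{g + \left(g + 1\right)} = \frac{-13 + g}{g + \left(1 + g\right)} = \frac{-13 + g}{1 + 2 g}$)
$489 \left(Z{\left(-16 \right)} - \left(-282 + x\right)\right) = 489 \left(\frac{-13 - 16}{1 + 2 \left(-16\right)} + \left(282 - -729\right)\right) = 489 \left(\frac{1}{1 - 32} \left(-29\right) + \left(282 + 729\right)\right) = 489 \left(\frac{1}{-31} \left(-29\right) + 1011\right) = 489 \left(\left(- \frac{1}{31}\right) \left(-29\right) + 1011\right) = 489 \left(\frac{29}{31} + 1011\right) = 489 \cdot \frac{31370}{31} = \frac{15339930}{31}$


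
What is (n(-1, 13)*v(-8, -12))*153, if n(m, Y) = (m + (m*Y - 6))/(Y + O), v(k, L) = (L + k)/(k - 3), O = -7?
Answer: -10200/11 ≈ -927.27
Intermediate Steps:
v(k, L) = (L + k)/(-3 + k)
n(m, Y) = (-6 + m + Y*m)/(-7 + Y) (n(m, Y) = (m + (m*Y - 6))/(Y - 7) = (m + (Y*m - 6))/(-7 + Y) = (m + (-6 + Y*m))/(-7 + Y) = (-6 + m + Y*m)/(-7 + Y))
(n(-1, 13)*v(-8, -12))*153 = (((-6 - 1 + 13*(-1))/(-7 + 13))*((-12 - 8)/(-3 - 8)))*153 = (((-6 - 1 - 13)/6)*(-20/(-11)))*153 = (((1/6)*(-20))*(-1/11*(-20)))*153 = -10/3*20/11*153 = -200/33*153 = -10200/11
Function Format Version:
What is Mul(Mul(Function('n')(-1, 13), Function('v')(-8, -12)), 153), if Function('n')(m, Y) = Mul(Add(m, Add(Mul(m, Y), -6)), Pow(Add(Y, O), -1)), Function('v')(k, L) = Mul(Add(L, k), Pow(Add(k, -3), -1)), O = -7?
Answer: Rational(-10200, 11) ≈ -927.27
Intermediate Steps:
Function('v')(k, L) = Mul(Pow(Add(-3, k), -1), Add(L, k)) (Function('v')(k, L) = Mul(Add(L, k), Pow(Add(-3, k), -1)) = Mul(Pow(Add(-3, k), -1), Add(L, k)))
Function('n')(m, Y) = Mul(Pow(Add(-7, Y), -1), Add(-6, m, Mul(Y, m))) (Function('n')(m, Y) = Mul(Add(m, Add(Mul(m, Y), -6)), Pow(Add(Y, -7), -1)) = Mul(Add(m, Add(Mul(Y, m), -6)), Pow(Add(-7, Y), -1)) = Mul(Add(m, Add(-6, Mul(Y, m))), Pow(Add(-7, Y), -1)) = Mul(Add(-6, m, Mul(Y, m)), Pow(Add(-7, Y), -1)) = Mul(Pow(Add(-7, Y), -1), Add(-6, m, Mul(Y, m))))
Mul(Mul(Function('n')(-1, 13), Function('v')(-8, -12)), 153) = Mul(Mul(Mul(Pow(Add(-7, 13), -1), Add(-6, -1, Mul(13, -1))), Mul(Pow(Add(-3, -8), -1), Add(-12, -8))), 153) = Mul(Mul(Mul(Pow(6, -1), Add(-6, -1, -13)), Mul(Pow(-11, -1), -20)), 153) = Mul(Mul(Mul(Rational(1, 6), -20), Mul(Rational(-1, 11), -20)), 153) = Mul(Mul(Rational(-10, 3), Rational(20, 11)), 153) = Mul(Rational(-200, 33), 153) = Rational(-10200, 11)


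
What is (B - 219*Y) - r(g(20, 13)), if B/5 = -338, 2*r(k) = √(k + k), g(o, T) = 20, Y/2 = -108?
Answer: 45614 - √10 ≈ 45611.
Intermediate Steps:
Y = -216 (Y = 2*(-108) = -216)
r(k) = √2*√k/2 (r(k) = √(k + k)/2 = √(2*k)/2 = (√2*√k)/2 = √2*√k/2)
B = -1690 (B = 5*(-338) = -1690)
(B - 219*Y) - r(g(20, 13)) = (-1690 - 219*(-216)) - √2*√20/2 = (-1690 + 47304) - √2*2*√5/2 = 45614 - √10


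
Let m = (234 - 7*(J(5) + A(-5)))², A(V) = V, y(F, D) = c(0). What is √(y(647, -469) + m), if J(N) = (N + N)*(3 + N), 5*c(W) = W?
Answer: 291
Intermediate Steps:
c(W) = W/5
y(F, D) = 0 (y(F, D) = (⅕)*0 = 0)
J(N) = 2*N*(3 + N) (J(N) = (2*N)*(3 + N) = 2*N*(3 + N))
m = 84681 (m = (234 - 7*(2*5*(3 + 5) - 5))² = (234 - 7*(2*5*8 - 5))² = (234 - 7*(80 - 5))² = (234 - 7*75)² = (234 - 525)² = (-291)² = 84681)
√(y(647, -469) + m) = √(0 + 84681) = √84681 = 291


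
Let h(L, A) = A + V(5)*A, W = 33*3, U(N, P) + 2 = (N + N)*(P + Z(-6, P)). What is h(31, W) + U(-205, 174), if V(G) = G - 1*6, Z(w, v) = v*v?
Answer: -12484502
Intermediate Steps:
Z(w, v) = v²
U(N, P) = -2 + 2*N*(P + P²) (U(N, P) = -2 + (N + N)*(P + P²) = -2 + (2*N)*(P + P²) = -2 + 2*N*(P + P²))
W = 99
V(G) = -6 + G (V(G) = G - 6 = -6 + G)
h(L, A) = 0 (h(L, A) = A + (-6 + 5)*A = A - A = 0)
h(31, W) + U(-205, 174) = 0 + (-2 + 2*(-205)*174 + 2*(-205)*174²) = 0 + (-2 - 71340 + 2*(-205)*30276) = 0 + (-2 - 71340 - 12413160) = 0 - 12484502 = -12484502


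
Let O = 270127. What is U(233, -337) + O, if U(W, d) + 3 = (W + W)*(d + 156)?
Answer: 185778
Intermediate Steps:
U(W, d) = -3 + 2*W*(156 + d) (U(W, d) = -3 + (W + W)*(d + 156) = -3 + (2*W)*(156 + d) = -3 + 2*W*(156 + d))
U(233, -337) + O = (-3 + 312*233 + 2*233*(-337)) + 270127 = (-3 + 72696 - 157042) + 270127 = -84349 + 270127 = 185778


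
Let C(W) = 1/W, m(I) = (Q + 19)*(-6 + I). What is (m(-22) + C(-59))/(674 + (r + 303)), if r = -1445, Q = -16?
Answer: 4957/27612 ≈ 0.17952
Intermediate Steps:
m(I) = -18 + 3*I (m(I) = (-16 + 19)*(-6 + I) = 3*(-6 + I) = -18 + 3*I)
(m(-22) + C(-59))/(674 + (r + 303)) = ((-18 + 3*(-22)) + 1/(-59))/(674 + (-1445 + 303)) = ((-18 - 66) - 1/59)/(674 - 1142) = (-84 - 1/59)/(-468) = -4957/59*(-1/468) = 4957/27612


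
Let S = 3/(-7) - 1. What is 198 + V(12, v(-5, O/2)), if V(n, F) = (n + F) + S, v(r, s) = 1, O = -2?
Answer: 1467/7 ≈ 209.57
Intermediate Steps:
S = -10/7 (S = 3*(-1/7) - 1 = -3/7 - 1 = -10/7 ≈ -1.4286)
V(n, F) = -10/7 + F + n (V(n, F) = (n + F) - 10/7 = (F + n) - 10/7 = -10/7 + F + n)
198 + V(12, v(-5, O/2)) = 198 + (-10/7 + 1 + 12) = 198 + 81/7 = 1467/7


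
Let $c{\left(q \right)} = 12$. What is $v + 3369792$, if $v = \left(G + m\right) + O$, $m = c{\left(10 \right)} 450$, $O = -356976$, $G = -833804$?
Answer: $2184412$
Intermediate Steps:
$m = 5400$ ($m = 12 \cdot 450 = 5400$)
$v = -1185380$ ($v = \left(-833804 + 5400\right) - 356976 = -828404 - 356976 = -1185380$)
$v + 3369792 = -1185380 + 3369792 = 2184412$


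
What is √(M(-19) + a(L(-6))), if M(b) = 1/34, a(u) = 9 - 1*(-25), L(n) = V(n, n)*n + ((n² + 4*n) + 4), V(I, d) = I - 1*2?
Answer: √39338/34 ≈ 5.8335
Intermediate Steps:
V(I, d) = -2 + I (V(I, d) = I - 2 = -2 + I)
L(n) = 4 + n² + 4*n + n*(-2 + n) (L(n) = (-2 + n)*n + ((n² + 4*n) + 4) = n*(-2 + n) + (4 + n² + 4*n) = 4 + n² + 4*n + n*(-2 + n))
a(u) = 34 (a(u) = 9 + 25 = 34)
M(b) = 1/34
√(M(-19) + a(L(-6))) = √(1/34 + 34) = √(1157/34) = √39338/34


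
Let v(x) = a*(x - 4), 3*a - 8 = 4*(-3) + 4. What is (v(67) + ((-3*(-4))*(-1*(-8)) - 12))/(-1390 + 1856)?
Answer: 42/233 ≈ 0.18026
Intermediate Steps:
a = 0 (a = 8/3 + (4*(-3) + 4)/3 = 8/3 + (-12 + 4)/3 = 8/3 + (1/3)*(-8) = 8/3 - 8/3 = 0)
v(x) = 0 (v(x) = 0*(x - 4) = 0*(-4 + x) = 0)
(v(67) + ((-3*(-4))*(-1*(-8)) - 12))/(-1390 + 1856) = (0 + ((-3*(-4))*(-1*(-8)) - 12))/(-1390 + 1856) = (0 + (12*8 - 12))/466 = (0 + (96 - 12))*(1/466) = (0 + 84)*(1/466) = 84*(1/466) = 42/233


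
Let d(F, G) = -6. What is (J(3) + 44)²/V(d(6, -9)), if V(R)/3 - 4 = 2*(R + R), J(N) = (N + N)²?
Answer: -320/3 ≈ -106.67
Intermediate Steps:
J(N) = 4*N² (J(N) = (2*N)² = 4*N²)
V(R) = 12 + 12*R (V(R) = 12 + 3*(2*(R + R)) = 12 + 3*(2*(2*R)) = 12 + 3*(4*R) = 12 + 12*R)
(J(3) + 44)²/V(d(6, -9)) = (4*3² + 44)²/(12 + 12*(-6)) = (4*9 + 44)²/(12 - 72) = (36 + 44)²/(-60) = 80²*(-1/60) = 6400*(-1/60) = -320/3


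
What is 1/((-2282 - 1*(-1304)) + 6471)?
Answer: 1/5493 ≈ 0.00018205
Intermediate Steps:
1/((-2282 - 1*(-1304)) + 6471) = 1/((-2282 + 1304) + 6471) = 1/(-978 + 6471) = 1/5493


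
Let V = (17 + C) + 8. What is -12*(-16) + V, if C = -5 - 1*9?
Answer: 203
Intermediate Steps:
C = -14 (C = -5 - 9 = -14)
V = 11 (V = (17 - 14) + 8 = 3 + 8 = 11)
-12*(-16) + V = -12*(-16) + 11 = 192 + 11 = 203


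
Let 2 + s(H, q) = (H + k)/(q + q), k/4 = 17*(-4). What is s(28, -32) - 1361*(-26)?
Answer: 566205/16 ≈ 35388.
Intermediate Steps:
k = -272 (k = 4*(17*(-4)) = 4*(-68) = -272)
s(H, q) = -2 + (-272 + H)/(2*q) (s(H, q) = -2 + (H - 272)/(q + q) = -2 + (-272 + H)/((2*q)) = -2 + (-272 + H)*(1/(2*q)) = -2 + (-272 + H)/(2*q))
s(28, -32) - 1361*(-26) = (½)*(-272 + 28 - 4*(-32))/(-32) - 1361*(-26) = (½)*(-1/32)*(-272 + 28 + 128) + 35386 = (½)*(-1/32)*(-116) + 35386 = 29/16 + 35386 = 566205/16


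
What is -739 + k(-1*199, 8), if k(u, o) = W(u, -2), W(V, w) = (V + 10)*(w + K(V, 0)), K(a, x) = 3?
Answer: -928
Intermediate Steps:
W(V, w) = (3 + w)*(10 + V) (W(V, w) = (V + 10)*(w + 3) = (10 + V)*(3 + w) = (3 + w)*(10 + V))
k(u, o) = 10 + u (k(u, o) = 30 + 3*u + 10*(-2) + u*(-2) = 30 + 3*u - 20 - 2*u = 10 + u)
-739 + k(-1*199, 8) = -739 + (10 - 1*199) = -739 + (10 - 199) = -739 - 189 = -928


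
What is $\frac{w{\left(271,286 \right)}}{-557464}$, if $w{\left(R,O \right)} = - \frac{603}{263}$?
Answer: $\frac{603}{146613032} \approx 4.1129 \cdot 10^{-6}$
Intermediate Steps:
$w{\left(R,O \right)} = - \frac{603}{263}$ ($w{\left(R,O \right)} = \left(-603\right) \frac{1}{263} = - \frac{603}{263}$)
$\frac{w{\left(271,286 \right)}}{-557464} = - \frac{603}{263 \left(-557464\right)} = \left(- \frac{603}{263}\right) \left(- \frac{1}{557464}\right) = \frac{603}{146613032}$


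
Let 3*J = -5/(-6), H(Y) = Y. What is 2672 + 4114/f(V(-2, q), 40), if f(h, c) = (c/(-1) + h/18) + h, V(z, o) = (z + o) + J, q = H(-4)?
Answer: 38525288/14917 ≈ 2582.6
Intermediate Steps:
q = -4
J = 5/18 (J = (-5/(-6))/3 = (-5*(-1/6))/3 = (1/3)*(5/6) = 5/18 ≈ 0.27778)
V(z, o) = 5/18 + o + z (V(z, o) = (z + o) + 5/18 = (o + z) + 5/18 = 5/18 + o + z)
f(h, c) = -c + 19*h/18 (f(h, c) = (c*(-1) + h*(1/18)) + h = (-c + h/18) + h = -c + 19*h/18)
2672 + 4114/f(V(-2, q), 40) = 2672 + 4114/(-1*40 + 19*(5/18 - 4 - 2)/18) = 2672 + 4114/(-40 + (19/18)*(-103/18)) = 2672 + 4114/(-40 - 1957/324) = 2672 + 4114/(-14917/324) = 2672 + 4114*(-324/14917) = 2672 - 1332936/14917 = 38525288/14917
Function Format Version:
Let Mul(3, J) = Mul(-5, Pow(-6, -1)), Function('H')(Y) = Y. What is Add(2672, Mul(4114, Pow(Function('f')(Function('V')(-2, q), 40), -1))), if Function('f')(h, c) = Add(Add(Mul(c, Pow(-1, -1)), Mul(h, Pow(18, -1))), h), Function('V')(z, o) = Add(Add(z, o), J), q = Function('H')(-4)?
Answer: Rational(38525288, 14917) ≈ 2582.6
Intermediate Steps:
q = -4
J = Rational(5, 18) (J = Mul(Rational(1, 3), Mul(-5, Pow(-6, -1))) = Mul(Rational(1, 3), Mul(-5, Rational(-1, 6))) = Mul(Rational(1, 3), Rational(5, 6)) = Rational(5, 18) ≈ 0.27778)
Function('V')(z, o) = Add(Rational(5, 18), o, z) (Function('V')(z, o) = Add(Add(z, o), Rational(5, 18)) = Add(Add(o, z), Rational(5, 18)) = Add(Rational(5, 18), o, z))
Function('f')(h, c) = Add(Mul(-1, c), Mul(Rational(19, 18), h)) (Function('f')(h, c) = Add(Add(Mul(c, -1), Mul(h, Rational(1, 18))), h) = Add(Add(Mul(-1, c), Mul(Rational(1, 18), h)), h) = Add(Mul(-1, c), Mul(Rational(19, 18), h)))
Add(2672, Mul(4114, Pow(Function('f')(Function('V')(-2, q), 40), -1))) = Add(2672, Mul(4114, Pow(Add(Mul(-1, 40), Mul(Rational(19, 18), Add(Rational(5, 18), -4, -2))), -1))) = Add(2672, Mul(4114, Pow(Add(-40, Mul(Rational(19, 18), Rational(-103, 18))), -1))) = Add(2672, Mul(4114, Pow(Add(-40, Rational(-1957, 324)), -1))) = Add(2672, Mul(4114, Pow(Rational(-14917, 324), -1))) = Add(2672, Mul(4114, Rational(-324, 14917))) = Add(2672, Rational(-1332936, 14917)) = Rational(38525288, 14917)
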